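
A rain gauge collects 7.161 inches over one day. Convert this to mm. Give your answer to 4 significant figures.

1 in = 25.4 mm, so 7.161 × 25.4 = 181.9 mm.

181.9 mm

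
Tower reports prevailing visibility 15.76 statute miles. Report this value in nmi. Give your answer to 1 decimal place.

13.7 nmi

1 SM = 0.868976 nmi, so 15.76 × 0.868976 = 13.7 nmi.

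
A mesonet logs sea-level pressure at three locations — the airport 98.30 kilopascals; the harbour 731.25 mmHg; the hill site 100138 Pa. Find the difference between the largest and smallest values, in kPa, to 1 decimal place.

2.6 kPa

the harbour: 731.25 mmHg = 97.492 kPa.
the hill site: 100138 Pa = 100.138 kPa.
Spread: 100.138 − 97.492 = 2.6 kPa.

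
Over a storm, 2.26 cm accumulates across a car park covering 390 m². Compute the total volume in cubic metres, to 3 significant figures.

Depth: 2.26 cm × 10 = 22.6 mm.
1 mm over 1 m² is 1 L, so volume = 22.6 × 390 = 8814 L = 8.81 m³.

8.81 cubic metres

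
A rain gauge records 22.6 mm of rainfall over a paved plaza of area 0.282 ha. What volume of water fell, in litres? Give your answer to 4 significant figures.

Area: 0.282 ha = 2820 m².
1 mm over 1 m² is 1 L, so volume = 22.6 × 2820 = 63732 L ≈ 63730 L.

63730 litres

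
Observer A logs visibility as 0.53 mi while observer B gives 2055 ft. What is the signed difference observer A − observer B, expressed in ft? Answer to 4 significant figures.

743.4 ft

observer A: 0.53 SM = 2798.400 ft.
Difference: 2798.400 − 2055.000 = 743.4 ft.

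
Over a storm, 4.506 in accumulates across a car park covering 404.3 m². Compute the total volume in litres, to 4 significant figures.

Depth: 4.506 in × 25.4 = 114.4524 mm.
1 mm over 1 m² is 1 L, so volume = 114.4524 × 404.3 = 46273.105 L ≈ 46270 L.

46270 litres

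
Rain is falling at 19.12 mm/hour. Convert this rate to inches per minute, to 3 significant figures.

19.12 mm/hour × 0.0393701 in/mm × 0.0166667 hour/minute = 0.0125 in/minute.

0.0125 in/minute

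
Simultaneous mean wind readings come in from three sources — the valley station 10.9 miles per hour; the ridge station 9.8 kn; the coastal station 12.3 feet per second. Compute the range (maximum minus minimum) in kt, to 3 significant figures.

the valley station: 10.9 mph = 9.4718 kt.
the coastal station: 12.3 ft/s = 7.2876 kt.
Spread: 9.8000 − 7.2876 = 2.51 kt.

2.51 kt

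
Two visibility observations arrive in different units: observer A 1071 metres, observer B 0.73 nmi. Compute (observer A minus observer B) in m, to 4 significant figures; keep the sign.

observer B: 0.73 nmi = 1351.960 m.
Difference: 1071.000 − 1351.960 = -281.0 m.

-281.0 m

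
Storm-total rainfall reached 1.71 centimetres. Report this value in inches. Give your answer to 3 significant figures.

1 cm = 0.393701 in, so 1.71 × 0.393701 = 0.673 in.

0.673 in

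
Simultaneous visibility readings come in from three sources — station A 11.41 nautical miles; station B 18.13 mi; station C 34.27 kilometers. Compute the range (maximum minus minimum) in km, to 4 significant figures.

13.14 km

station A: 11.41 nmi = 21.1313 km.
station B: 18.13 SM = 29.1774 km.
Spread: 34.2700 − 21.1313 = 13.14 km.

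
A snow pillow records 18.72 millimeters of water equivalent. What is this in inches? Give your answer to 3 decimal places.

1 mm = 0.0393701 in, so 18.72 × 0.0393701 = 0.737 in.

0.737 in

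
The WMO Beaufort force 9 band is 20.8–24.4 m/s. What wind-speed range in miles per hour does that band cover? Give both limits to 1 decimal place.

46.5 to 54.6 mph

20.8–24.4 m/s × 2.237 = 46.5–54.6 mph.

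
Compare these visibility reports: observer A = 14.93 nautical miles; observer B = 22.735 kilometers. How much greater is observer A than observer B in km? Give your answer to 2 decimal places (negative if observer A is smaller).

observer A: 14.93 nmi = 27.6504 km.
Difference: 27.6504 − 22.7350 = 4.92 km.

4.92 km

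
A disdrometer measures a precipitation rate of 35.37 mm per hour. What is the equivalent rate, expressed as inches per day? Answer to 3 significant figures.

33.4 in/day

35.37 mm/hour × 0.0393701 in/mm × 24 hour/day = 33.4 in/day.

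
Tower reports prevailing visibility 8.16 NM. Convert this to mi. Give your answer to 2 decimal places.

1 nmi = 1.15078 SM, so 8.16 × 1.15078 = 9.39 SM.

9.39 SM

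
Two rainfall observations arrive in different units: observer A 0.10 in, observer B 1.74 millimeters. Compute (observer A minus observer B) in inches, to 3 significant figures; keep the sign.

0.0315 in

observer B: 1.74 mm = 0.068504 in.
Difference: 0.100000 − 0.068504 = 0.0315 in.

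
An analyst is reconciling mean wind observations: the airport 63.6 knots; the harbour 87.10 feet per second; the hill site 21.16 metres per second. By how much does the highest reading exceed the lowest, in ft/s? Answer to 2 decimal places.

the airport: 63.6 kt = 107.3447 ft/s.
the hill site: 21.16 m/s = 69.4226 ft/s.
Spread: 107.3447 − 69.4226 = 37.92 ft/s.

37.92 ft/s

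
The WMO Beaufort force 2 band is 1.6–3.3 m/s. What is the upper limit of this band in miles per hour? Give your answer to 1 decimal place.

1.6–3.3 m/s × 2.237 = 3.6–7.4 mph.

7.4 mph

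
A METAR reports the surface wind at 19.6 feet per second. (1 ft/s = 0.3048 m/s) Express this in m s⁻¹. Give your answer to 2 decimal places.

1 ft/s = 0.3048 m/s, so 19.6 × 0.3048 = 5.97 m/s.

5.97 m/s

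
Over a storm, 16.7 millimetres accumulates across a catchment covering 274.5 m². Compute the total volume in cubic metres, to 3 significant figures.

1 mm over 1 m² is 1 L, so volume = 16.7 × 274.5 = 4584.15 L = 4.58 m³.

4.58 cubic metres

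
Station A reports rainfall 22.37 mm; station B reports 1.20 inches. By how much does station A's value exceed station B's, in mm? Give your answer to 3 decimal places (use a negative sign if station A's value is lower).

-8.110 mm

station B: 1.20 in = 30.48000 mm.
Difference: 22.37000 − 30.48000 = -8.110 mm.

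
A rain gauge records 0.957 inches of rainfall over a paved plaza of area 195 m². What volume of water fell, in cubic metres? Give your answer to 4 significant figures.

4.740 cubic metres

Depth: 0.957 in × 25.4 = 24.3078 mm.
1 mm over 1 m² is 1 L, so volume = 24.3078 × 195 = 4740.021 L = 4.740 m³.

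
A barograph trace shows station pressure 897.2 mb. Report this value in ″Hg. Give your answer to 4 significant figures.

1 mb = 0.02953 inHg, so 897.2 × 0.02953 = 26.49 inHg.

26.49 inHg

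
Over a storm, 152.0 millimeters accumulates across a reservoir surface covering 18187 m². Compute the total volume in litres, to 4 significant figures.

2764000 litres

1 mm over 1 m² is 1 L, so volume = 152 × 18187 = 2764424 L ≈ 2764000 L.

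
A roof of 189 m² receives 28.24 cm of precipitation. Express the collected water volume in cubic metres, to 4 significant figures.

Depth: 28.24 cm × 10 = 282.4 mm.
1 mm over 1 m² is 1 L, so volume = 282.4 × 189 = 53373.6 L = 53.37 m³.

53.37 cubic metres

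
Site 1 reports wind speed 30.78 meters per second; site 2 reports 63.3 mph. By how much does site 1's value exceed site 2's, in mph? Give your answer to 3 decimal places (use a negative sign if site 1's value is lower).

site 1: 30.78 m/s = 68.85290 mph.
Difference: 68.85290 − 63.30000 = 5.553 mph.

5.553 mph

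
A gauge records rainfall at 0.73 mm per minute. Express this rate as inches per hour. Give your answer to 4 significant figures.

0.73 mm/minute × 0.0393701 in/mm × 60 minute/hour = 1.724 in/hour.

1.724 in/hour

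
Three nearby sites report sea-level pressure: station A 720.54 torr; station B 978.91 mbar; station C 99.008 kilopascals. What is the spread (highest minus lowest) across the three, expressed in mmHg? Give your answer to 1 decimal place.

station B: 978.91 mb = 734.243 mmHg.
station C: 99.008 kPa = 742.621 mmHg.
Spread: 742.621 − 720.540 = 22.1 mmHg.

22.1 mmHg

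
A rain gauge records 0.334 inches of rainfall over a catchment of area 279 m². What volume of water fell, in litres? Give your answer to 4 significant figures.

2367 litres

Depth: 0.334 in × 25.4 = 8.4836 mm.
1 mm over 1 m² is 1 L, so volume = 8.4836 × 279 = 2366.9244 L ≈ 2367 L.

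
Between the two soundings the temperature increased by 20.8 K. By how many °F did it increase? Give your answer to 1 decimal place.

Converting a difference, only the 9/5 scale factor applies: Δ°F = 20.8 × 1.8 = 37.4 °F.

37.4 °F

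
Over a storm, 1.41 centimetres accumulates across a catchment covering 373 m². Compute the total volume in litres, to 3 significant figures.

Depth: 1.41 cm × 10 = 14.1 mm.
1 mm over 1 m² is 1 L, so volume = 14.1 × 373 = 5259.3 L ≈ 5260 L.

5260 litres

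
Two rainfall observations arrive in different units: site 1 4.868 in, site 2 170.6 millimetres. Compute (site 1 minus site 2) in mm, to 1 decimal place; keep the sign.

-47.0 mm

site 1: 4.868 in = 123.647 mm.
Difference: 123.647 − 170.600 = -47.0 mm.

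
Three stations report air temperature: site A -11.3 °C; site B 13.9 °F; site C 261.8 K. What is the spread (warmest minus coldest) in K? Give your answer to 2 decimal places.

site B: 13.9 °F = -10.056 °C.
site C: 261.8 K = -11.350 °C.
Spread: (-10.056) − (-11.350) = 1.294 °C.

1.29 K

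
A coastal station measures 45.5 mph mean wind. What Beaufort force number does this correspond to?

45.5 mph = 20.3 m/s, which is Beaufort 8 (gale, 17.2–20.7 m/s).

Beaufort force 8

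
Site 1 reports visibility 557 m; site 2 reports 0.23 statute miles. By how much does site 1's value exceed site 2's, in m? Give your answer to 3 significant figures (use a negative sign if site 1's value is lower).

187 m

site 2: 0.23 SM = 370.15 m.
Difference: 557.00 − 370.15 = 187 m.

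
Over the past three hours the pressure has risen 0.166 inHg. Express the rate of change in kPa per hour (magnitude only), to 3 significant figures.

0.187 kPa per hour

0.166 inHg / 3 h × 3.38639 kPa/inHg = 0.187 kPa/h.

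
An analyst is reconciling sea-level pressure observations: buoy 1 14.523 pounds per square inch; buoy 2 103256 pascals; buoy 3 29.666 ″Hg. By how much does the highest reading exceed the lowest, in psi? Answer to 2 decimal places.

0.45 psi

buoy 2: 103256 Pa = 14.9760 psi.
buoy 3: 29.666 inHg = 14.5706 psi.
Spread: 14.9760 − 14.5230 = 0.45 psi.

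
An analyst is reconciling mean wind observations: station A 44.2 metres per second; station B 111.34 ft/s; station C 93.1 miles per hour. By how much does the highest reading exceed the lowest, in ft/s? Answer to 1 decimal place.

33.7 ft/s

station A: 44.2 m/s = 145.013 ft/s.
station C: 93.1 mph = 136.547 ft/s.
Spread: 145.013 − 111.340 = 33.7 ft/s.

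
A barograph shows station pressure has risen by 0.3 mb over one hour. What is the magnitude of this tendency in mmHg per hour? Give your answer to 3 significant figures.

0.225 mmHg per hour

0.3 mb / 1 h × 0.750062 mmHg/mb = 0.225 mmHg/h.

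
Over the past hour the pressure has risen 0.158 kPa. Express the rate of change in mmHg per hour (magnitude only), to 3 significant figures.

1.19 mmHg per hour

0.158 kPa / 1 h × 7.50062 mmHg/kPa = 1.19 mmHg/h.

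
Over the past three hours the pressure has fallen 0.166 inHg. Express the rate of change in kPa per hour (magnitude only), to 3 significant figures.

0.187 kPa per hour

0.166 inHg / 3 h × 3.38639 kPa/inHg = 0.187 kPa/h.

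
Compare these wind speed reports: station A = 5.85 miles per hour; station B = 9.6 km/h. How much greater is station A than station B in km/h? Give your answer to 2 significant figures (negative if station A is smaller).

station A: 5.85 mph = 9.4147 km/h.
Difference: 9.4147 − 9.6000 = -0.19 km/h.

-0.19 km/h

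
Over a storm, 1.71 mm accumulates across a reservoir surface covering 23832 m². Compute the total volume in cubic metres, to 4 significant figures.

1 mm over 1 m² is 1 L, so volume = 1.71 × 23832 = 40752.72 L = 40.75 m³.

40.75 cubic metres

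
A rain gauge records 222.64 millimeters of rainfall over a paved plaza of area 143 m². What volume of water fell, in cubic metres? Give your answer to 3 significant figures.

1 mm over 1 m² is 1 L, so volume = 222.64 × 143 = 31837.52 L = 31.8 m³.

31.8 cubic metres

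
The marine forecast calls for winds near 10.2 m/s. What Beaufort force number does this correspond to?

Beaufort force 5

10.2 m/s lies in the Beaufort 5 band (fresh breeze, 8.0–10.7 m/s).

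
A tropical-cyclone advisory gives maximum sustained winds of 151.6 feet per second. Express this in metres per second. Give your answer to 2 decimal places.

1 ft/s = 0.3048 m/s, so 151.6 × 0.3048 = 46.21 m/s.

46.21 m/s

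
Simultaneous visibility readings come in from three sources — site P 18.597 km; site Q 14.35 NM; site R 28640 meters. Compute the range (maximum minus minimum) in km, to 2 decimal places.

10.04 km

site Q: 14.35 nmi = 26.5762 km.
site R: 28640 m = 28.6400 km.
Spread: 28.6400 − 18.5970 = 10.04 km.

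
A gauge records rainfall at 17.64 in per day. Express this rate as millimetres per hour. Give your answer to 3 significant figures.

18.7 mm/hour

17.64 in/day × 25.4 mm/in × 0.0416667 day/hour = 18.7 mm/hour.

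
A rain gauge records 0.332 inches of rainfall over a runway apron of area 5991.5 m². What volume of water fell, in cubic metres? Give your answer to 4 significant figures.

Depth: 0.332 in × 25.4 = 8.4328 mm.
1 mm over 1 m² is 1 L, so volume = 8.4328 × 5991.5 = 50525.121 L = 50.53 m³.

50.53 cubic metres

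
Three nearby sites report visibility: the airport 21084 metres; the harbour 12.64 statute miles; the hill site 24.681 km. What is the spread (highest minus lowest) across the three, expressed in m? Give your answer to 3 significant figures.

4340 m

the harbour: 12.64 SM = 20342.11 m.
the hill site: 24.681 km = 24681.00 m.
Spread: 24681.00 − 20342.11 = 4340 m.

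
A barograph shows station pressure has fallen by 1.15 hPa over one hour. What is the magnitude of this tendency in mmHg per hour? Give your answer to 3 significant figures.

0.863 mmHg per hour

1.15 hPa / 1 h × 0.750062 mmHg/hPa = 0.863 mmHg/h.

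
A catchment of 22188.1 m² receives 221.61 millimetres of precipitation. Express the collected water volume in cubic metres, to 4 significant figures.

1 mm over 1 m² is 1 L, so volume = 221.61 × 22188.1 = 4917104.8 L = 4917 m³.

4917 cubic metres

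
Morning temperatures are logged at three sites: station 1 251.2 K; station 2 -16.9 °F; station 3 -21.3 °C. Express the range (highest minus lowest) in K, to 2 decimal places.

station 1: 251.2 K = -21.950 °C.
station 2: -16.9 °F = -27.167 °C.
Spread: (-21.300) − (-27.167) = 5.867 °C.

5.87 K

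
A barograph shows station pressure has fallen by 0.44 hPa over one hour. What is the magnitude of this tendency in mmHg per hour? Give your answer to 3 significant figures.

0.330 mmHg per hour

0.44 hPa / 1 h × 0.750062 mmHg/hPa = 0.330 mmHg/h.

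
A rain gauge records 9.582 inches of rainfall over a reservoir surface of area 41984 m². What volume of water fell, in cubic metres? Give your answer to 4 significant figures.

Depth: 9.582 in × 25.4 = 243.3828 mm.
1 mm over 1 m² is 1 L, so volume = 243.3828 × 41984 = 10218183 L = 10220 m³.

10220 cubic metres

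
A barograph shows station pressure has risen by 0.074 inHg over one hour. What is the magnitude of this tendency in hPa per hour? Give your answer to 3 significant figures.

2.51 hPa per hour

0.074 inHg / 1 h × 33.8639 hPa/inHg = 2.51 hPa/h.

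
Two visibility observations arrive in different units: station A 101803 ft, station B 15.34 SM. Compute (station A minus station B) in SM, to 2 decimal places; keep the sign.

3.94 SM

station A: 101803 ft = 19.2809 SM.
Difference: 19.2809 − 15.3400 = 3.94 SM.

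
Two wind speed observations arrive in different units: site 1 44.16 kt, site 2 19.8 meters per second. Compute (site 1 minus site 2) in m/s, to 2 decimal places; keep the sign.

site 1: 44.16 kt = 22.7179 m/s.
Difference: 22.7179 − 19.8000 = 2.92 m/s.

2.92 m/s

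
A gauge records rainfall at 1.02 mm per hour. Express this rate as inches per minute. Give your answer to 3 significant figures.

1.02 mm/hour × 0.0393701 in/mm × 0.0166667 hour/minute = 0.000669 in/minute.

0.000669 in/minute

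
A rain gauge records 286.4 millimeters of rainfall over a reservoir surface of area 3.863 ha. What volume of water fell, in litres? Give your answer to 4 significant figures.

11060000 litres

Area: 3.863 ha = 38630 m².
1 mm over 1 m² is 1 L, so volume = 286.4 × 38630 = 11063632 L ≈ 11060000 L.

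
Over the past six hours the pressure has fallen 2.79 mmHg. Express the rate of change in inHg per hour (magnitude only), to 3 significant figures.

0.0183 inHg per hour

2.79 mmHg / 6 h × 0.0393701 inHg/mmHg = 0.0183 inHg/h.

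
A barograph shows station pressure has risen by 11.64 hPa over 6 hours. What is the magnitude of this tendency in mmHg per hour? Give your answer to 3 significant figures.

11.64 hPa / 6 h × 0.750062 mmHg/hPa = 1.46 mmHg/h.

1.46 mmHg per hour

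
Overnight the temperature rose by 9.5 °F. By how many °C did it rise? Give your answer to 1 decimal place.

Converting a difference, only the 9/5 scale factor applies: Δ°C = 9.5 × 0.5556 = 5.3 °C.

5.3 °C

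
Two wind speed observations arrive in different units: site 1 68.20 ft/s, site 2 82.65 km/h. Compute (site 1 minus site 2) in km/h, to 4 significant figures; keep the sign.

site 1: 68.20 ft/s = 74.834496 km/h.
Difference: 74.834496 − 82.650000 = -7.816 km/h.

-7.816 km/h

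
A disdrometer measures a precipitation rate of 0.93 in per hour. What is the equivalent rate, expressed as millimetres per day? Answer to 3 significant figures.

567 mm/day

0.93 in/hour × 25.4 mm/in × 24 hour/day = 567 mm/day.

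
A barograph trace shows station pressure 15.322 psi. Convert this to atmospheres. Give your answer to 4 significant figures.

1 psi = 0.068046 atm, so 15.322 × 0.068046 = 1.043 atm.

1.043 atm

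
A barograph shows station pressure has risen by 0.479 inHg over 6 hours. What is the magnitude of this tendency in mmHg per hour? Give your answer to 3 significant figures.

0.479 inHg / 6 h × 25.4 mmHg/inHg = 2.03 mmHg/h.

2.03 mmHg per hour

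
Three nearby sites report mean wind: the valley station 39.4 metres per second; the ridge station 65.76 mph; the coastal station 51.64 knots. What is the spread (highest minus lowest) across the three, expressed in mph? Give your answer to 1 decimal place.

28.7 mph

the valley station: 39.4 m/s = 88.135 mph.
the coastal station: 51.64 kt = 59.426 mph.
Spread: 88.135 − 59.426 = 28.7 mph.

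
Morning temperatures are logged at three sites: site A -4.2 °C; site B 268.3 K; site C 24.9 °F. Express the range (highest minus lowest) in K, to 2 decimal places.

0.91 K

site B: 268.3 K = -4.850 °C.
site C: 24.9 °F = -3.944 °C.
Spread: (-3.944) − (-4.850) = 0.906 °C.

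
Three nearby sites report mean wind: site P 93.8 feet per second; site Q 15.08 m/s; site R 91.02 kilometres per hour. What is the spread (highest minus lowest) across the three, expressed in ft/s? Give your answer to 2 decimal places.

44.32 ft/s

site Q: 15.08 m/s = 49.4751 ft/s.
site R: 91.02 km/h = 82.9506 ft/s.
Spread: 93.8000 − 49.4751 = 44.32 ft/s.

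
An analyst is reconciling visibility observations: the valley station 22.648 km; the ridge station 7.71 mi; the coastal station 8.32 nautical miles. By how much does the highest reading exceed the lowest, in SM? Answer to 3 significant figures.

the valley station: 22.648 km = 14.0728 SM.
the coastal station: 8.32 nmi = 9.5745 SM.
Spread: 14.0728 − 7.7100 = 6.36 SM.

6.36 SM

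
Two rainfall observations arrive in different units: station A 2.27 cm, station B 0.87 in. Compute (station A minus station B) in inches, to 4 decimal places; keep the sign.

0.0237 in

station A: 2.27 cm = 0.893701 in.
Difference: 0.893701 − 0.870000 = 0.0237 in.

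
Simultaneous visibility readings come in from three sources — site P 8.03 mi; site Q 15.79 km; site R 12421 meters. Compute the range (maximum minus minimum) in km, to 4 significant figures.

site P: 8.03 SM = 12.92303 km.
site R: 12421 m = 12.42100 km.
Spread: 15.79000 − 12.42100 = 3.369 km.

3.369 km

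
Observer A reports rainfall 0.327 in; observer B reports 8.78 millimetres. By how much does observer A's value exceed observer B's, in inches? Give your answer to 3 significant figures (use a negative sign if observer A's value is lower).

-0.0187 in

observer B: 8.78 mm = 0.345669 in.
Difference: 0.327000 − 0.345669 = -0.0187 in.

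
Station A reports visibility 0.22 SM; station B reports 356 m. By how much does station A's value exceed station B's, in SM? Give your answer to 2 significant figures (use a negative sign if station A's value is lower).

station B: 356 m = 0.221208 SM.
Difference: 0.220000 − 0.221208 = -0.0012 SM.

-0.0012 SM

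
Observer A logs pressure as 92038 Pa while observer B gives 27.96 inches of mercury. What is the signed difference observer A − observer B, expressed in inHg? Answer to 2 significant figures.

observer A: 92038 Pa = 27.1788 inHg.
Difference: 27.1788 − 27.9600 = -0.78 inHg.

-0.78 inHg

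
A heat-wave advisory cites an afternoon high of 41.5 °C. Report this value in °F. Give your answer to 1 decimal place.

°F = °C × 9/5 + 32 = 41.5 × 1.8 + 32 = 106.7 °F.

106.7 °F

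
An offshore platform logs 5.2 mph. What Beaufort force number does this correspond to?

5.2 mph = 2.3 m/s, which is Beaufort 2 (light breeze, 1.6–3.3 m/s).

Beaufort force 2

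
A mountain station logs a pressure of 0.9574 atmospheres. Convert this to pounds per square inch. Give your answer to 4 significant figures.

1 atm = 14.6959 psi, so 0.9574 × 14.6959 = 14.07 psi.

14.07 psi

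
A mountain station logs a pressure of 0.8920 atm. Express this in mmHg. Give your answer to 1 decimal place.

1 atm = 760 mmHg, so 0.8920 × 760 = 677.9 mmHg.

677.9 mmHg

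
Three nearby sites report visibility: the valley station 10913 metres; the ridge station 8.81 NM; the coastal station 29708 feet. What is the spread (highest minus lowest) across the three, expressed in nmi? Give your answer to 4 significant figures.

3.921 nmi

the valley station: 10913 m = 5.89255 nmi.
the coastal station: 29708 ft = 4.88931 nmi.
Spread: 8.81000 − 4.88931 = 3.921 nmi.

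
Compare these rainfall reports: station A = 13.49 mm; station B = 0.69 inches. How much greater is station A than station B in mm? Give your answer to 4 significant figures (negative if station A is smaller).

station B: 0.69 in = 17.52600 mm.
Difference: 13.49000 − 17.52600 = -4.036 mm.

-4.036 mm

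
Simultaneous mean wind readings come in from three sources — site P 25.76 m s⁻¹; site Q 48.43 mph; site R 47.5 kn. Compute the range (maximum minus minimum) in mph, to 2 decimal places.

site P: 25.76 m/s = 57.6235 mph.
site R: 47.5 kt = 54.6620 mph.
Spread: 57.6235 − 48.4300 = 9.19 mph.

9.19 mph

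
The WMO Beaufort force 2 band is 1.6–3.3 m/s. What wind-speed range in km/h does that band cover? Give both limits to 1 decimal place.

1.6–3.3 m/s × 3.6 = 5.8–11.9 km/h.

5.8 to 11.9 km/h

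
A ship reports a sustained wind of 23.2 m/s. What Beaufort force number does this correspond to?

Beaufort force 9

23.2 m/s lies in the Beaufort 9 band (strong gale, 20.8–24.4 m/s).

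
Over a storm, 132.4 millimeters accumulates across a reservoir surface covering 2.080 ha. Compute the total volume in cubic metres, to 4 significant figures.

2754 cubic metres

Area: 2.080 ha = 20800 m².
1 mm over 1 m² is 1 L, so volume = 132.4 × 20800 = 2753920 L = 2754 m³.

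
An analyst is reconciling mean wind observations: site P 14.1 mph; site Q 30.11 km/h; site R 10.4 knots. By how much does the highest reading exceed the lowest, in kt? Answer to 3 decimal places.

site P: 14.1 mph = 12.25257 kt.
site Q: 30.11 km/h = 16.25810 kt.
Spread: 16.25810 − 10.40000 = 5.858 kt.

5.858 kt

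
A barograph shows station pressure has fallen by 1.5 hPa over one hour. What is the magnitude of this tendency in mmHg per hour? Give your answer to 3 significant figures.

1.5 hPa / 1 h × 0.750062 mmHg/hPa = 1.13 mmHg/h.

1.13 mmHg per hour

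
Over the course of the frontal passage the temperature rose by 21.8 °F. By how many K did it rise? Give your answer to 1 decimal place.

12.1 K

For a temperature change the 32° offset cancels: ΔK = 21.8 × 0.5556 = 12.1 K.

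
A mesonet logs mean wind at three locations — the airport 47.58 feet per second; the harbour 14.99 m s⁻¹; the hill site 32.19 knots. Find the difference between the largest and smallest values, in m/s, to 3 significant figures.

the airport: 47.58 ft/s = 14.5024 m/s.
the hill site: 32.19 kt = 16.5600 m/s.
Spread: 16.5600 − 14.5024 = 2.06 m/s.

2.06 m/s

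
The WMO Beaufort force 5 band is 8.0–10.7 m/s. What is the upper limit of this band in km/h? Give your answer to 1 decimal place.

38.5 km/h

8.0–10.7 m/s × 3.6 = 28.8–38.5 km/h.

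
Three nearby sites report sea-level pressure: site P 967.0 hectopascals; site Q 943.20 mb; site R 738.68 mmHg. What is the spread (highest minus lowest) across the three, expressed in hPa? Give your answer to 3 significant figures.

41.6 hPa

site Q: 943.20 mb = 943.200 hPa.
site R: 738.68 mmHg = 984.826 hPa.
Spread: 984.826 − 943.200 = 41.6 hPa.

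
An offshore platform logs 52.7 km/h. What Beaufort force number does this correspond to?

Beaufort force 7

52.7 km/h = 14.6 m/s, which is Beaufort 7 (near gale, 13.9–17.1 m/s).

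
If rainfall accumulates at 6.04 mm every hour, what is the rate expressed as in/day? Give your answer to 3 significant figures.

5.71 in/day

6.04 mm/hour × 0.0393701 in/mm × 24 hour/day = 5.71 in/day.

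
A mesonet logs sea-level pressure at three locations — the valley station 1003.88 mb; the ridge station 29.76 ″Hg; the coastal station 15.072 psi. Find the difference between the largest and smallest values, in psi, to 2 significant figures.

0.51 psi

the valley station: 1003.88 mb = 14.5600 psi.
the ridge station: 29.76 inHg = 14.6167 psi.
Spread: 15.0720 − 14.5600 = 0.51 psi.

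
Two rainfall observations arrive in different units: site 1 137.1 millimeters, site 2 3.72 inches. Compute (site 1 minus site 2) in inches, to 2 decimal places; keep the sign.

site 1: 137.1 mm = 5.3976 in.
Difference: 5.3976 − 3.7200 = 1.68 in.

1.68 in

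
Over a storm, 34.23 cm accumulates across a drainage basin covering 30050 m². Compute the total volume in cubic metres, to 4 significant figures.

Depth: 34.23 cm × 10 = 342.3 mm.
1 mm over 1 m² is 1 L, so volume = 342.3 × 30050 = 10286115 L = 10290 m³.

10290 cubic metres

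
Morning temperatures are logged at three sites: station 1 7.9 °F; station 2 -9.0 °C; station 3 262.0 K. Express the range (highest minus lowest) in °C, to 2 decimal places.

station 1: 7.9 °F = -13.389 °C.
station 3: 262.0 K = -11.150 °C.
Spread: (-9.000) − (-13.389) = 4.389 °C.

4.39 °C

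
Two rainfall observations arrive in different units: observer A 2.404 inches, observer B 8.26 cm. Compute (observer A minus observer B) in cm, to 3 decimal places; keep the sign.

observer A: 2.404 in = 6.10616 cm.
Difference: 6.10616 − 8.26000 = -2.154 cm.

-2.154 cm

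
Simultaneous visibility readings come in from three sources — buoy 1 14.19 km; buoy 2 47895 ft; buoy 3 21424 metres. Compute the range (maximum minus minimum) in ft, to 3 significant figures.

23700 ft

buoy 1: 14.19 km = 46555.12 ft.
buoy 3: 21424 m = 70288.71 ft.
Spread: 70288.71 − 46555.12 = 23700 ft.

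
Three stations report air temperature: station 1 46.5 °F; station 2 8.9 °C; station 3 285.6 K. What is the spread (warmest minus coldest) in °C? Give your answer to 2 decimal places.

station 1: 46.5 °F = 8.056 °C.
station 3: 285.6 K = 12.450 °C.
Spread: 12.450 − 8.056 = 4.394 °C.

4.39 °C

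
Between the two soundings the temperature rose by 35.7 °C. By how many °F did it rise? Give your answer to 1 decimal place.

64.3 °F

A change of 1 °C equals a change of 1.8 °F: Δ°F = 35.7 × 1.8 = 64.3 °F.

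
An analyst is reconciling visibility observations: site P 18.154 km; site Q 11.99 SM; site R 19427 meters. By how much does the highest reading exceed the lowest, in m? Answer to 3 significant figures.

site P: 18.154 km = 18154.00 m.
site Q: 11.99 SM = 19296.03 m.
Spread: 19427.00 − 18154.00 = 1270 m.

1270 m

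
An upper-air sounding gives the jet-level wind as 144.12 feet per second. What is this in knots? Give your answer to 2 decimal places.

1 ft/s = 0.592484 kt, so 144.12 × 0.592484 = 85.39 kt.

85.39 kt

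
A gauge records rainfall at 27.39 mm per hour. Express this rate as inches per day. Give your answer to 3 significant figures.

25.9 in/day

27.39 mm/hour × 0.0393701 in/mm × 24 hour/day = 25.9 in/day.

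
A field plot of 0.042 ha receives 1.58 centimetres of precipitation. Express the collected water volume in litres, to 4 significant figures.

6636 litres

Depth: 1.58 cm × 10 = 15.8 mm.
Area: 0.042 ha = 420 m².
1 mm over 1 m² is 1 L, so volume = 15.8 × 420 = 6636 L.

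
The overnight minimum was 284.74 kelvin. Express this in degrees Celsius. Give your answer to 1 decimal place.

11.6 °C

°C = 284.74 − 273.15 = 11.6 °C.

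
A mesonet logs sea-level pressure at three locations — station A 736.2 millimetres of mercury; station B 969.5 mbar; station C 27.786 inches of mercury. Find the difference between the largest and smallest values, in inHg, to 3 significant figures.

station A: 736.2 mmHg = 28.9842 inHg.
station B: 969.5 mb = 28.6293 inHg.
Spread: 28.9842 − 27.7860 = 1.20 inHg.

1.20 inHg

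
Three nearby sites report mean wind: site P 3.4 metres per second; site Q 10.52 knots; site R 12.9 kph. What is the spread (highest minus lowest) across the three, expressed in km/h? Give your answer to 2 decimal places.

site P: 3.4 m/s = 12.2400 km/h.
site Q: 10.52 kt = 19.4830 km/h.
Spread: 19.4830 − 12.2400 = 7.24 km/h.

7.24 km/h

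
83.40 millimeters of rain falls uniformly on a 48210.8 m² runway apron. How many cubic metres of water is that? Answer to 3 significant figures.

1 mm over 1 m² is 1 L, so volume = 83.4 × 48210.8 = 4020780.7 L = 4020 m³.

4020 cubic metres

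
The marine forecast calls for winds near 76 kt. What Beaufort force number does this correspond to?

76 kt lies in the Beaufort 12 band (hurricane force, ≥64 kt).

Beaufort force 12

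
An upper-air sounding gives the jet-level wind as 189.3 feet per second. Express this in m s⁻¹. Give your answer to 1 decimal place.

57.7 m/s

1 ft/s = 0.3048 m/s, so 189.3 × 0.3048 = 57.7 m/s.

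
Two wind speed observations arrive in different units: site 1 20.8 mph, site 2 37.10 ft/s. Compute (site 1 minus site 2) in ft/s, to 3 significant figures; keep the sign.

-6.59 ft/s

site 1: 20.8 mph = 30.5067 ft/s.
Difference: 30.5067 − 37.1000 = -6.59 ft/s.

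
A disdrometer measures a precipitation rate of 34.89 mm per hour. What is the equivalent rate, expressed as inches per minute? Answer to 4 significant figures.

34.89 mm/hour × 0.0393701 in/mm × 0.0166667 hour/minute = 0.02289 in/minute.

0.02289 in/minute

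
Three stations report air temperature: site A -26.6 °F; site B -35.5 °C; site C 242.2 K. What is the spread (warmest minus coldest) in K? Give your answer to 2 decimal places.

site A: -26.6 °F = -32.556 °C.
site C: 242.2 K = -30.950 °C.
Spread: (-30.950) − (-35.500) = 4.550 °C.

4.55 K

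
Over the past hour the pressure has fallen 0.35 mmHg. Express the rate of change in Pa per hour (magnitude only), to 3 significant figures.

0.35 mmHg / 1 h × 133.322 Pa/mmHg = 46.7 Pa/h.

46.7 Pa per hour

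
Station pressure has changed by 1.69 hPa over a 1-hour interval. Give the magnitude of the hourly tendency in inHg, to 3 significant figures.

0.0499 inHg per hour

1.69 hPa / 1 h × 0.02953 inHg/hPa = 0.0499 inHg/h.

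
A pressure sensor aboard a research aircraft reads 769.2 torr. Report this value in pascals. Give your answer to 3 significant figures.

103000 Pa

1 mmHg = 133.322 Pa, so 769.2 × 133.322 = 103000 Pa.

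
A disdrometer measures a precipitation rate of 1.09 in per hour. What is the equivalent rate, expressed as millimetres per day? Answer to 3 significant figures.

664 mm/day

1.09 in/hour × 25.4 mm/in × 24 hour/day = 664 mm/day.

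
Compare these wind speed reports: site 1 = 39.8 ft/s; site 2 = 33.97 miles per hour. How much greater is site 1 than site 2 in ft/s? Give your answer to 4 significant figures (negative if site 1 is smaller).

site 2: 33.97 mph = 49.8227 ft/s.
Difference: 39.8000 − 49.8227 = -10.02 ft/s.

-10.02 ft/s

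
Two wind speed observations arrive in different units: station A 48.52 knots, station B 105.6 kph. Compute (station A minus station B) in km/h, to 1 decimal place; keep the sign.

station A: 48.52 kt = 89.859 km/h.
Difference: 89.859 − 105.600 = -15.7 km/h.

-15.7 km/h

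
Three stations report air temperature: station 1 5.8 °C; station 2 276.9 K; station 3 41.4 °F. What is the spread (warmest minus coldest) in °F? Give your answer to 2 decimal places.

3.69 °F

station 2: 276.9 K = 3.750 °C.
station 3: 41.4 °F = 5.222 °C.
Spread: 5.800 − 3.750 = 2.050 °C = 3.69 °F.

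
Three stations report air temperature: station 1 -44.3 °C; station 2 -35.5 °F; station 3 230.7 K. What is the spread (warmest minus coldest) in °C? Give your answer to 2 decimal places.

station 2: -35.5 °F = -37.500 °C.
station 3: 230.7 K = -42.450 °C.
Spread: (-37.500) − (-44.300) = 6.800 °C.

6.80 °C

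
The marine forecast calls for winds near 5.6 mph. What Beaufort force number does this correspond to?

Beaufort force 2

5.6 mph = 2.5 m/s, which is Beaufort 2 (light breeze, 1.6–3.3 m/s).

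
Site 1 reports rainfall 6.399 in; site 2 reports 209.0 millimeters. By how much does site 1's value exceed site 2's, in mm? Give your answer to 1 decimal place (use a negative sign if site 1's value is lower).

site 1: 6.399 in = 162.535 mm.
Difference: 162.535 − 209.000 = -46.5 mm.

-46.5 mm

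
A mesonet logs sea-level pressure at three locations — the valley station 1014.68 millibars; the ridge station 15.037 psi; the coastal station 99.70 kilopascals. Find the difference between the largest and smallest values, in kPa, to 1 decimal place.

the valley station: 1014.68 mb = 101.468 kPa.
the ridge station: 15.037 psi = 103.676 kPa.
Spread: 103.676 − 99.700 = 4.0 kPa.

4.0 kPa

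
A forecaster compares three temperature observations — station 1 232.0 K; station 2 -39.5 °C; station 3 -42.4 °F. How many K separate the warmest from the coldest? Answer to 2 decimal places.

station 1: 232.0 K = -41.150 °C.
station 3: -42.4 °F = -41.333 °C.
Spread: (-39.500) − (-41.333) = 1.833 °C.

1.83 K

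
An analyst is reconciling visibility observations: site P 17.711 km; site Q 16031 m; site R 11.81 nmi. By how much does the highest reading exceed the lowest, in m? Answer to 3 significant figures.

5840 m

site P: 17.711 km = 17711.00 m.
site R: 11.81 nmi = 21872.12 m.
Spread: 21872.12 − 16031.00 = 5840 m.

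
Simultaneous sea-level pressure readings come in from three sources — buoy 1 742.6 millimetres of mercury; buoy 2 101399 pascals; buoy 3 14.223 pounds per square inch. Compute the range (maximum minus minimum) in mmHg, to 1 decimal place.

buoy 2: 101399 Pa = 760.555 mmHg.
buoy 3: 14.223 psi = 735.541 mmHg.
Spread: 760.555 − 735.541 = 25.0 mmHg.

25.0 mmHg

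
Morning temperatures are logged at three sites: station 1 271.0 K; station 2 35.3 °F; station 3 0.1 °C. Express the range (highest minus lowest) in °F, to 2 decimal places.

7.17 °F

station 1: 271.0 K = -2.150 °C.
station 2: 35.3 °F = 1.833 °C.
Spread: 1.833 − (-2.150) = 3.983 °C = 7.17 °F.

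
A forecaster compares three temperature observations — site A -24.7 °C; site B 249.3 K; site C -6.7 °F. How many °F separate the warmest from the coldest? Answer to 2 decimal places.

site B: 249.3 K = -23.850 °C.
site C: -6.7 °F = -21.500 °C.
Spread: (-21.500) − (-24.700) = 3.200 °C = 5.76 °F.

5.76 °F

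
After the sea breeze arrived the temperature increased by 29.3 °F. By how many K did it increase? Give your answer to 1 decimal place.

16.3 K

A change of 1 °C equals a change of 1.8 °F: ΔK = 29.3 × 0.5556 = 16.3 K.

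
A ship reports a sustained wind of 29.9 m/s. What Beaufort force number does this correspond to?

Beaufort force 11

29.9 m/s lies in the Beaufort 11 band (violent storm, 28.5–32.6 m/s).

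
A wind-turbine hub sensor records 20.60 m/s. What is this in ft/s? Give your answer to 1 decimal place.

1 m/s = 3.28084 ft/s, so 20.60 × 3.28084 = 67.6 ft/s.

67.6 ft/s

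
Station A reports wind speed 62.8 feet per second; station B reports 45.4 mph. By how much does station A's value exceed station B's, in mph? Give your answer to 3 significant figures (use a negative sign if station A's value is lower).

-2.58 mph

station A: 62.8 ft/s = 42.8182 mph.
Difference: 42.8182 − 45.4000 = -2.58 mph.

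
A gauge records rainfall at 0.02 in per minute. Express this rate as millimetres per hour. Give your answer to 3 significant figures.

30.5 mm/hour

0.02 in/minute × 25.4 mm/in × 60 minute/hour = 30.5 mm/hour.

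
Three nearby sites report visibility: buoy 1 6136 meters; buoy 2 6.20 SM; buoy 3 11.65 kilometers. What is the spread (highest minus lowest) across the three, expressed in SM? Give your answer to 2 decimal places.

buoy 1: 6136 m = 3.8127 SM.
buoy 3: 11.65 km = 7.2390 SM.
Spread: 7.2390 − 3.8127 = 3.43 SM.

3.43 SM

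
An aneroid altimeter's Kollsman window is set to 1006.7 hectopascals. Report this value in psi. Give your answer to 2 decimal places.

1 hPa = 0.0145038 psi, so 1006.7 × 0.0145038 = 14.60 psi.

14.60 psi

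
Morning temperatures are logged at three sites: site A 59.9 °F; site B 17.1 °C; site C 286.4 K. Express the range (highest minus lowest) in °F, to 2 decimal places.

6.93 °F

site A: 59.9 °F = 15.500 °C.
site C: 286.4 K = 13.250 °C.
Spread: 17.100 − 13.250 = 3.850 °C = 6.93 °F.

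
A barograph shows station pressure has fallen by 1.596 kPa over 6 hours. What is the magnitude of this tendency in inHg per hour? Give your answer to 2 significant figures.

0.079 inHg per hour

1.596 kPa / 6 h × 0.2953 inHg/kPa = 0.079 inHg/h.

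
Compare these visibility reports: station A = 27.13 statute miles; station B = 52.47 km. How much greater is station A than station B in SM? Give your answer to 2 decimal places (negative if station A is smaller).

-5.47 SM

station B: 52.47 km = 32.6033 SM.
Difference: 27.1300 − 32.6033 = -5.47 SM.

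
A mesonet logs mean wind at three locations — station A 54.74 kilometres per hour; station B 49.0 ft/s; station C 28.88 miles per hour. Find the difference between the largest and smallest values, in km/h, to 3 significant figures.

station B: 49.0 ft/s = 53.7667 km/h.
station C: 28.88 mph = 46.4779 km/h.
Spread: 54.7400 − 46.4779 = 8.26 km/h.

8.26 km/h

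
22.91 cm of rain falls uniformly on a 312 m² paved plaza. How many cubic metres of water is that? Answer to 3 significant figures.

71.5 cubic metres

Depth: 22.91 cm × 10 = 229.1 mm.
1 mm over 1 m² is 1 L, so volume = 229.1 × 312 = 71479.2 L = 71.5 m³.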